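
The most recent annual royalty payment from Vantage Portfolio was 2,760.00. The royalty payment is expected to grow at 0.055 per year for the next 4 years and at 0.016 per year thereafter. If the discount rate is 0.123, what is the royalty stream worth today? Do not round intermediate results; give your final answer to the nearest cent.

29880.07

D_1 = 2911.80000
D_2 = 3071.94900
D_3 = 3240.90620
D_4 = 3419.15604
Terminal value at year 4: TV = D_4×(1+g_2)/(r−g_2) = 3473.86253/0.107 = 32466.00497
P_0 = D_1/(1+r)^1 + D_2/(1+r)^2 + D_3/(1+r)^3 + D_4/(1+r)^4 + TV/(1+r)^4
    = 2592.87622 + 2435.87214 + 2288.37499 + 2149.80909 + 20413.14055 = 29880.07300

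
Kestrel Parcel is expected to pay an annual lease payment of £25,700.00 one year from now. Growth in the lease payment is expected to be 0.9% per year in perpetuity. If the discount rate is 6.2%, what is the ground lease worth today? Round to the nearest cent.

Growing perpetuity: P = D₁ / (r − g) = £25,700.0000 / (0.062 − 0.009) = £484,905.66

£484905.66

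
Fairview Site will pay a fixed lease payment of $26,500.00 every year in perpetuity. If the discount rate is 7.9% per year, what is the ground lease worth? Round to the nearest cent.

$335443.04

Level perpetuity: PV = C / r = $26,500.00 / 0.079 = $335,443.04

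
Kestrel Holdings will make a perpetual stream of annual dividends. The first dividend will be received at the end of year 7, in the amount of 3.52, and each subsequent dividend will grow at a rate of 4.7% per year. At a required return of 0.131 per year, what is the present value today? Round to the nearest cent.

Value at end of year 6: C₁ / (r − g) = 3.52 / (0.131 − 0.047) = 41.9048
Discount to today: PV = 41.9048 / (1 + 0.131)^6 = 41.9048 / 2.093031 = 20.02

20.02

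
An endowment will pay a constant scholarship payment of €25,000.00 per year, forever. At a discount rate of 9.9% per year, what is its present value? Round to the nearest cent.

€252525.25

Level perpetuity: PV = C / r = €25,000.00 / 0.099 = €252,525.25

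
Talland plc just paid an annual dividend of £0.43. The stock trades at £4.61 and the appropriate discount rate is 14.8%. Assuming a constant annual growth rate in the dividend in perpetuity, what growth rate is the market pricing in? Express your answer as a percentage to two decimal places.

5.01%

P = D₀(1+g)/(r−g) ⇒ P(r−g) = D₀(1+g) ⇒ g(P+D₀) = P·r − D₀
g = (P·r − D₀)/(P + D₀) = (£4.61×0.148 − £0.43) / (£4.61 + £0.43) = 0.050056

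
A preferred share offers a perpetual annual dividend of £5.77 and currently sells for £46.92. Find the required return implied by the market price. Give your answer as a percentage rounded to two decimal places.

12.30%

P = C/r ⇒ r = C/P = £5.77/£46.92 = 0.122975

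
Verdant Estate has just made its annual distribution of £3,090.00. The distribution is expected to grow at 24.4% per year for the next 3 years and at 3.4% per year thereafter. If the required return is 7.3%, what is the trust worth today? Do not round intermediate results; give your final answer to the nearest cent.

D_1 = 3843.96000
D_2 = 4781.88624
D_3 = 5948.66648
Terminal value at year 3: TV = D_3×(1+g_2)/(r−g_2) = 6150.92114/0.039 = 157715.92674
P_0 = D_1/(1+r)^1 + D_2/(1+r)^2 + D_3/(1+r)^3 + TV/(1+r)^3
    = 3582.44175 + 4153.36211 + 4815.26790 + 127666.33363 = 140217.40539

£140217.41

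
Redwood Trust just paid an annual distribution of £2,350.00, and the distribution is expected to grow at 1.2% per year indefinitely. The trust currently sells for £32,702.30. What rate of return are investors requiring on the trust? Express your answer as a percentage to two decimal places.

D₁ = £2,350.00 × 1.012 = £2,378.2000
P = D₁/(r − g) ⇒ r = D₁/P + g = £2,378.2000/£32,702.30 + 0.012 = 0.072723 + 0.012 = 0.084723

8.47%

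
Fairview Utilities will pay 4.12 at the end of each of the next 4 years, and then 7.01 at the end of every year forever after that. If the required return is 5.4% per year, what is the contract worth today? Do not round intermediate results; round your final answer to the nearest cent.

119.66

PV of 4-year annuity: 4.12 × [1 − (1+0.054)^−4] / 0.054 = 14.47459
Perpetuity value at year 4: 7.01 / 0.054 = 129.81481
PV of perpetuity: 129.81481 / (1+0.054)^4 = 105.18694
Total PV = 14.47459 + 105.18694 = 119.66152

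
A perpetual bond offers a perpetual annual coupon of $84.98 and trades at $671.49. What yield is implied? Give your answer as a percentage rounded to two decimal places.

P = C/r ⇒ r = C/P = $84.98/$671.49 = 0.126554

12.66%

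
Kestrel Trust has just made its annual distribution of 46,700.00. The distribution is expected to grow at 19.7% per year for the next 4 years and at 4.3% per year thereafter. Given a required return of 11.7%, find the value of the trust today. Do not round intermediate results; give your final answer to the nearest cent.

1090756.50

D_1 = 55899.90000
D_2 = 66912.18030
D_3 = 80093.87982
D_4 = 95872.37414
Terminal value at year 4: TV = D_4×(1+g_2)/(r−g_2) = 99994.88623/0.074 = 1351282.24637
P_0 = D_1/(1+r)^1 + D_2/(1+r)^2 + D_3/(1+r)^3 + D_4/(1+r)^4 + TV/(1+r)^4
    = 50044.67323 + 53628.89334 + 57469.81676 + 61585.82871 + 868027.28841 = 1090756.50045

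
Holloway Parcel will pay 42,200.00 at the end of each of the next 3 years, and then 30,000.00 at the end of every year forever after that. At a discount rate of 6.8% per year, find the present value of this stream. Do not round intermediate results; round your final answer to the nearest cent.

PV of 3-year annuity: 42,200.00 × [1 − (1+0.068)^−3] / 0.068 = 111152.06116
Perpetuity value at year 3: 30,000.00 / 0.068 = 441176.47059
PV of perpetuity: 441176.47059 / (1+0.068)^3 = 362158.41763
Total PV = 111152.06116 + 362158.41763 = 473310.47879

473310.48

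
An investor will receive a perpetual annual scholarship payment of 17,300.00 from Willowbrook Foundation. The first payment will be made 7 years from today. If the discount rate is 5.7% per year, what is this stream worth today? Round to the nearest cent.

Value at end of year 6: C / r = 17,300.00 / 0.057 = 303,508.7719
Discount to today: PV = 303,508.7719 / (1 + 0.057)^6 = 303,508.7719 / 1.394601 = 217,631.28

217631.28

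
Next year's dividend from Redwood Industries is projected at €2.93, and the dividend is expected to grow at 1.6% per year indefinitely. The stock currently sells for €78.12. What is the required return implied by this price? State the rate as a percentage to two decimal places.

5.35%

P = D₁/(r − g) ⇒ r = D₁/P + g = €2.9300/€78.12 + 0.016 = 0.037506 + 0.016 = 0.053506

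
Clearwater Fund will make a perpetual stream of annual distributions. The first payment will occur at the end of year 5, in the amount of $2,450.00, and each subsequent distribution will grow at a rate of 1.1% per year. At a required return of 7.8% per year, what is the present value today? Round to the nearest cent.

$27077.98

Value at end of year 4: C₁ / (r − g) = $2,450.00 / (0.078 − 0.011) = $36,567.1642
Discount to today: PV = $36,567.1642 / (1 + 0.078)^4 = $36,567.1642 / 1.350439 = $27,077.98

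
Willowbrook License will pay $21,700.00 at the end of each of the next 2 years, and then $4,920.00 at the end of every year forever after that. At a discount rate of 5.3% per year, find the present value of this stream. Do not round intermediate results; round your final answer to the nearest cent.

PV of 2-year annuity: $21,700.00 × [1 − (1+0.053)^−2] / 0.053 = 40178.33549
Perpetuity value at year 2: $4,920.00 / 0.053 = 92830.18868
PV of perpetuity: 92830.18868 / (1+0.053)^2 = 83720.63059
Total PV = 40178.33549 + 83720.63059 = 123898.96608

$123898.97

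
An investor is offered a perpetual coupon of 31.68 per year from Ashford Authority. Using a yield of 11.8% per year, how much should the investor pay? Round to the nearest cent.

Level perpetuity: PV = C / r = 31.68 / 0.118 = 268.47

268.47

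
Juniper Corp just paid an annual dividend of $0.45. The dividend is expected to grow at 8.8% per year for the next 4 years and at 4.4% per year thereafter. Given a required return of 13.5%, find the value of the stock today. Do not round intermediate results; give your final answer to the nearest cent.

D_1 = 0.48960
D_2 = 0.53268
D_3 = 0.57956
D_4 = 0.63056
Terminal value at year 4: TV = D_4×(1+g_2)/(r−g_2) = 0.65831/0.091 = 7.23414
P_0 = D_1/(1+r)^1 + D_2/(1+r)^2 + D_3/(1+r)^3 + D_4/(1+r)^4 + TV/(1+r)^4
    = 0.43137 + 0.41350 + 0.39638 + 0.37997 + 4.35917 = 5.98038

$5.98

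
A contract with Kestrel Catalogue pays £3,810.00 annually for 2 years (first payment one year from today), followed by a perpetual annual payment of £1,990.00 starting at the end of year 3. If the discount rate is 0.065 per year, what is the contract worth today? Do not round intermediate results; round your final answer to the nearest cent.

£33928.92

PV of 2-year annuity: £3,810.00 × [1 − (1+0.065)^−2] / 0.065 = 6936.58666
Perpetuity value at year 2: £1,990.00 / 0.065 = 30615.38462
PV of perpetuity: 30615.38462 / (1+0.065)^2 = 26992.33804
Total PV = 6936.58666 + 26992.33804 = 33928.92470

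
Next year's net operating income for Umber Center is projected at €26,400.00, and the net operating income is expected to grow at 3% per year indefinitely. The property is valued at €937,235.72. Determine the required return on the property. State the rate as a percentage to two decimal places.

P = D₁/(r − g) ⇒ r = D₁/P + g = €26,400.0000/€937,235.72 + 0.03 = 0.028168 + 0.03 = 0.058168

5.82%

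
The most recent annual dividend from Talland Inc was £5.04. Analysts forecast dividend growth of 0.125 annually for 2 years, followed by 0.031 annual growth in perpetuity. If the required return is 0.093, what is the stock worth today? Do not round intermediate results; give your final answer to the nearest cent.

£99.32

D_1 = 5.67000
D_2 = 6.37875
Terminal value at year 2: TV = D_2×(1+g_2)/(r−g_2) = 6.57649/0.062 = 106.07244
P_0 = D_1/(1+r)^1 + D_2/(1+r)^2 + TV/(1+r)^2
    = 5.18756 + 5.33943 + 88.78963 = 99.31662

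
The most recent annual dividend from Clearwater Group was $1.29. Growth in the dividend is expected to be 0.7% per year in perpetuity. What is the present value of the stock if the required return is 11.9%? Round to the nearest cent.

D₁ = D₀ × (1 + g) = $1.29 × 1.007 = $1.2990
Growing perpetuity: P = D₁ / (r − g) = $1.2990 / (0.119 − 0.007) = $11.60

$11.60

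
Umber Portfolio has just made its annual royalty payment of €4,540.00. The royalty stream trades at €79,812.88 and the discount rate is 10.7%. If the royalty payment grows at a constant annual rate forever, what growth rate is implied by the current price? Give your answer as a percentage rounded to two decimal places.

4.74%

P = D₀(1+g)/(r−g) ⇒ P(r−g) = D₀(1+g) ⇒ g(P+D₀) = P·r − D₀
g = (P·r − D₀)/(P + D₀) = (€79,812.88×0.107 − €4,540.00) / (€79,812.88 + €4,540.00) = 0.047420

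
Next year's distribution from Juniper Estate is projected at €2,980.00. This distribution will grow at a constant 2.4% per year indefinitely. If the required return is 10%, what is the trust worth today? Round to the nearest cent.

€39210.53

Growing perpetuity: P = D₁ / (r − g) = €2,980.0000 / (0.1 − 0.024) = €39,210.53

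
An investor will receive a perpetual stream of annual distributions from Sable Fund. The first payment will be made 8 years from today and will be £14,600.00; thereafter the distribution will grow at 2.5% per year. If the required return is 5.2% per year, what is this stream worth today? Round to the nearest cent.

£379209.24

Value at end of year 7: C₁ / (r − g) = £14,600.00 / (0.052 − 0.025) = £540,740.7407
Discount to today: PV = £540,740.7407 / (1 + 0.052)^7 = £540,740.7407 / 1.425969 = £379,209.24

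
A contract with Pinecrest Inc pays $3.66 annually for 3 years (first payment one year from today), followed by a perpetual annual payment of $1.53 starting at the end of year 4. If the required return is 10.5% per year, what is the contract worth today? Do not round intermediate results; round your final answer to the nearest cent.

$19.82

PV of 3-year annuity: $3.66 × [1 − (1+0.105)^−3] / 0.105 = 9.02235
Perpetuity value at year 3: $1.53 / 0.105 = 14.57143
PV of perpetuity: 14.57143 / (1+0.105)^3 = 10.79979
Total PV = 9.02235 + 10.79979 = 19.82214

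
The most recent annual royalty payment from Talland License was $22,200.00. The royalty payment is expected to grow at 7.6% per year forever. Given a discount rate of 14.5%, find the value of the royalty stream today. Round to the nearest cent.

$346191.30

D₁ = D₀ × (1 + g) = $22,200.00 × 1.076 = $23,887.2000
Growing perpetuity: P = D₁ / (r − g) = $23,887.2000 / (0.145 − 0.076) = $346,191.30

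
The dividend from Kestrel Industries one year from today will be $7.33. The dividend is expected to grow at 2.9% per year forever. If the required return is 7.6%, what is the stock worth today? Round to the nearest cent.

$155.96

Growing perpetuity: P = D₁ / (r − g) = $7.3300 / (0.076 − 0.029) = $155.96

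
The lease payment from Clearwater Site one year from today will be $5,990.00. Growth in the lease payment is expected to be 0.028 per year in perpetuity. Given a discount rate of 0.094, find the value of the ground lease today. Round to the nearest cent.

Growing perpetuity: P = D₁ / (r − g) = $5,990.0000 / (0.094 − 0.028) = $90,757.58

$90757.58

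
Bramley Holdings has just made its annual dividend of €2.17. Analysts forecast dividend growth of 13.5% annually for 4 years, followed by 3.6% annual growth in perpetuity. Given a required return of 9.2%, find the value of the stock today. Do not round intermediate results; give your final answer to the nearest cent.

D_1 = 2.46295
D_2 = 2.79545
D_3 = 3.17283
D_4 = 3.60117
Terminal value at year 4: TV = D_4×(1+g_2)/(r−g_2) = 3.73081/0.056 = 66.62158
P_0 = D_1/(1+r)^1 + D_2/(1+r)^2 + D_3/(1+r)^3 + D_4/(1+r)^4 + TV/(1+r)^4
    = 2.25545 + 2.34426 + 2.43657 + 2.53252 + 46.85159 = 56.42039

€56.42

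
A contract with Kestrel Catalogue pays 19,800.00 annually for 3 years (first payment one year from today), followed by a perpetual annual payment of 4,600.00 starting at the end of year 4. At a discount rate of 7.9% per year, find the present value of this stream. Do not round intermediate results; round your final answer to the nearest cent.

PV of 3-year annuity: 19,800.00 × [1 − (1+0.079)^−3] / 0.079 = 51118.73261
Perpetuity value at year 3: 4,600.00 / 0.079 = 58227.84810
PV of perpetuity: 58227.84810 / (1+0.079)^3 = 46351.77891
Total PV = 51118.73261 + 46351.77891 = 97470.51152

97470.51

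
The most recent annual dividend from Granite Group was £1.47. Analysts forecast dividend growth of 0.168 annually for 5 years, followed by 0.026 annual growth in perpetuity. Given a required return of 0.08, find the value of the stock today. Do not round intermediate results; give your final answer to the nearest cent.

£50.67

D_1 = 1.71696
D_2 = 2.00541
D_3 = 2.34232
D_4 = 2.73583
D_5 = 3.19545
Terminal value at year 5: TV = D_5×(1+g_2)/(r−g_2) = 3.27853/0.054 = 60.71348
P_0 = D_1/(1+r)^1 + D_2/(1+r)^2 + D_3/(1+r)^3 + D_4/(1+r)^4 + D_5/(1+r)^5 + TV/(1+r)^5
    = 1.58978 + 1.71932 + 1.85941 + 2.01091 + 2.17477 + 41.32058 = 50.67476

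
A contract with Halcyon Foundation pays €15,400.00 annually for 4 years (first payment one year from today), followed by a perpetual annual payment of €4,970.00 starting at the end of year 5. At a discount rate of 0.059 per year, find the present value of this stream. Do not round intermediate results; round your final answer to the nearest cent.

€120461.25

PV of 4-year annuity: €15,400.00 × [1 − (1+0.059)^−4] / 0.059 = 53485.04599
Perpetuity value at year 4: €4,970.00 / 0.059 = 84237.28814
PV of perpetuity: 84237.28814 / (1+0.059)^4 = 66976.20511
Total PV = 53485.04599 + 66976.20511 = 120461.25110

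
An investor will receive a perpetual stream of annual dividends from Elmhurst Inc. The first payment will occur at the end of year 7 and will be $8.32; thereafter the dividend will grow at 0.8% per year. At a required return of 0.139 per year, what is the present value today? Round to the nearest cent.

Value at end of year 6: C₁ / (r − g) = $8.32 / (0.139 − 0.008) = $63.5115
Discount to today: PV = $63.5115 / (1 + 0.139)^6 = $63.5115 / 2.183445 = $29.09

$29.09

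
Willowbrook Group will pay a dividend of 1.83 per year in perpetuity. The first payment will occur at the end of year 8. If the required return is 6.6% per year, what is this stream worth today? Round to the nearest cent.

Value at end of year 7: C / r = 1.83 / 0.066 = 27.7273
Discount to today: PV = 27.7273 / (1 + 0.066)^7 = 27.7273 / 1.564229 = 17.73

17.73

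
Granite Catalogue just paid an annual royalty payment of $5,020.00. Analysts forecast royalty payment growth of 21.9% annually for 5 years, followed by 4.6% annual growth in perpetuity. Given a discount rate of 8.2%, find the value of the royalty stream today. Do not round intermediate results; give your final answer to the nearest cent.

$301141.95

D_1 = 6119.38000
D_2 = 7459.52422
D_3 = 9093.16002
D_4 = 11084.56207
D_5 = 13512.08116
Terminal value at year 5: TV = D_5×(1+g_2)/(r−g_2) = 14133.63690/0.036 = 392601.02489
P_0 = D_1/(1+r)^1 + D_2/(1+r)^2 + D_3/(1+r)^3 + D_4/(1+r)^4 + D_5/(1+r)^5 + TV/(1+r)^5
    = 5655.61922 + 6371.71889 + 7178.48921 + 8087.41067 + 9111.41738 + 264737.29383 = 301141.94919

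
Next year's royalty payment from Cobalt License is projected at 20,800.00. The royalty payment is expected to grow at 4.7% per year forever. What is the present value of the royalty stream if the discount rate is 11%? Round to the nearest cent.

Growing perpetuity: P = D₁ / (r − g) = 20,800.0000 / (0.11 − 0.047) = 330,158.73

330158.73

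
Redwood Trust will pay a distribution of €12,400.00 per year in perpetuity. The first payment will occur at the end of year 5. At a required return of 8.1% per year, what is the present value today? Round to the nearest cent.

Value at end of year 4: C / r = €12,400.00 / 0.081 = €153,086.4198
Discount to today: PV = €153,086.4198 / (1 + 0.081)^4 = €153,086.4198 / 1.365535 = €112,107.30

€112107.30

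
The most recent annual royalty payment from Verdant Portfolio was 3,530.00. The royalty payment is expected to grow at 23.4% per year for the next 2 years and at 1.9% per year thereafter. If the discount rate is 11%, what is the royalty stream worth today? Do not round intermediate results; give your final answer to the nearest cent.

57140.15

D_1 = 4356.02000
D_2 = 5375.32868
Terminal value at year 2: TV = D_2×(1+g_2)/(r−g_2) = 5477.45992/0.091 = 60191.86731
P_0 = D_1/(1+r)^1 + D_2/(1+r)^2 + TV/(1+r)^2
    = 3924.34234 + 4362.73734 + 48853.06981 = 57140.14949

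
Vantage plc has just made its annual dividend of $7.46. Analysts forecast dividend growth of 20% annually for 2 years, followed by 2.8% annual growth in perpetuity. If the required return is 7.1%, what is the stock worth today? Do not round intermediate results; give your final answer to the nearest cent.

$241.62

D_1 = 8.95200
D_2 = 10.74240
Terminal value at year 2: TV = D_2×(1+g_2)/(r−g_2) = 11.04319/0.043 = 256.81831
P_0 = D_1/(1+r)^1 + D_2/(1+r)^2 + TV/(1+r)^2
    = 8.35854 + 9.36531 + 223.89636 = 241.62022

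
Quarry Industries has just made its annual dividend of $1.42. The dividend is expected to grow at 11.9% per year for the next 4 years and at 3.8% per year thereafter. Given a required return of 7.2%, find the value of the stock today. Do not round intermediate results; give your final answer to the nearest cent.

D_1 = 1.58898
D_2 = 1.77807
D_3 = 1.98966
D_4 = 2.22643
Terminal value at year 4: TV = D_4×(1+g_2)/(r−g_2) = 2.31103/0.034 = 67.97154
P_0 = D_1/(1+r)^1 + D_2/(1+r)^2 + D_3/(1+r)^3 + D_4/(1+r)^4 + TV/(1+r)^4
    = 1.48226 + 1.54724 + 1.61508 + 1.68589 + 51.46927 = 57.79974

$57.80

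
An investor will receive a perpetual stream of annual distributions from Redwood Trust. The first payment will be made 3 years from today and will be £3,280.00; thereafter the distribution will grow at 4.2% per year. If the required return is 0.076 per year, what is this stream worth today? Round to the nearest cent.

Value at end of year 2: C₁ / (r − g) = £3,280.00 / (0.076 − 0.042) = £96,470.5882
Discount to today: PV = £96,470.5882 / (1 + 0.076)^2 = £96,470.5882 / 1.157776 = £83,324.05

£83324.05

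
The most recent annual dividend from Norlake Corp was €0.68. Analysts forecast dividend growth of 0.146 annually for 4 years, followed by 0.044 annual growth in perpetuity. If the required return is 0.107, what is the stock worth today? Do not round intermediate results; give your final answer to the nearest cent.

€15.91

D_1 = 0.77928
D_2 = 0.89305
D_3 = 1.02344
D_4 = 1.17286
Terminal value at year 4: TV = D_4×(1+g_2)/(r−g_2) = 1.22447/0.063 = 19.43602
P_0 = D_1/(1+r)^1 + D_2/(1+r)^2 + D_3/(1+r)^3 + D_4/(1+r)^4 + TV/(1+r)^4
    = 0.70396 + 0.72876 + 0.75443 + 0.78101 + 12.94246 = 15.91062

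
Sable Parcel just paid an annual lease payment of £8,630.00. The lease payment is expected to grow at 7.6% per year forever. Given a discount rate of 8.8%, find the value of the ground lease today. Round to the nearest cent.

D₁ = D₀ × (1 + g) = £8,630.00 × 1.076 = £9,285.8800
Growing perpetuity: P = D₁ / (r − g) = £9,285.8800 / (0.088 − 0.076) = £773,823.33

£773823.33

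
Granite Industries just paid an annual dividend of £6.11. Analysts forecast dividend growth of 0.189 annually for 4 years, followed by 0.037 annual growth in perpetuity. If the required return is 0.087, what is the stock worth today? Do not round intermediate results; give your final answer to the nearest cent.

D_1 = 7.26479
D_2 = 8.63784
D_3 = 10.27039
D_4 = 12.21149
Terminal value at year 4: TV = D_4×(1+g_2)/(r−g_2) = 12.66331/0.05 = 253.26629
P_0 = D_1/(1+r)^1 + D_2/(1+r)^2 + D_3/(1+r)^3 + D_4/(1+r)^4 + TV/(1+r)^4
    = 6.68334 + 7.31048 + 7.99647 + 8.74683 + 181.40916 = 212.14627

£212.15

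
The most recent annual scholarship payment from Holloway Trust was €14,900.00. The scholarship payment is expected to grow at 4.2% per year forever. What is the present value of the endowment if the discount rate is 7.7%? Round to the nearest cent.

€443594.29

D₁ = D₀ × (1 + g) = €14,900.00 × 1.042 = €15,525.8000
Growing perpetuity: P = D₁ / (r − g) = €15,525.8000 / (0.077 − 0.042) = €443,594.29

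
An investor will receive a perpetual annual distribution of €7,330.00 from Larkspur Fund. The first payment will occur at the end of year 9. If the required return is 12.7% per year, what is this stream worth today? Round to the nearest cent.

€22177.31

Value at end of year 8: C / r = €7,330.00 / 0.127 = €57,716.5354
Discount to today: PV = €57,716.5354 / (1 + 0.127)^8 = €57,716.5354 / 2.602504 = €22,177.31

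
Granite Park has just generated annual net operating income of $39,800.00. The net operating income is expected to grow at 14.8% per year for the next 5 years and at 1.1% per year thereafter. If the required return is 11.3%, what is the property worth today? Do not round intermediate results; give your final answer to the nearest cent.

D_1 = 45690.40000
D_2 = 52452.57920
D_3 = 60215.56092
D_4 = 69127.46394
D_5 = 79358.32860
Terminal value at year 5: TV = D_5×(1+g_2)/(r−g_2) = 80231.27022/0.102 = 786581.08054
P_0 = D_1/(1+r)^1 + D_2/(1+r)^2 + D_3/(1+r)^3 + D_4/(1+r)^4 + D_5/(1+r)^5 + TV/(1+r)^5
    = 41051.57233 + 42342.50227 + 43674.02750 + 45047.42459 + 46464.01027 + 460540.33712 = 679119.87410

$679119.87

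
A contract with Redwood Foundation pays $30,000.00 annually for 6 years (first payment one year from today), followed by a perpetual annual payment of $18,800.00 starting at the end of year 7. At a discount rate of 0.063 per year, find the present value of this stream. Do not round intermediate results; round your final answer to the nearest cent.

$352971.42

PV of 6-year annuity: $30,000.00 × [1 − (1+0.063)^−6] / 0.063 = 146139.42664
Perpetuity value at year 6: $18,800.00 / 0.063 = 298412.69841
PV of perpetuity: 298412.69841 / (1+0.063)^6 = 206831.99105
Total PV = 146139.42664 + 206831.99105 = 352971.41769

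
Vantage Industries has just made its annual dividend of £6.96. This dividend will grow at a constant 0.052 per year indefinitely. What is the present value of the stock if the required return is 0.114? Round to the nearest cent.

D₁ = D₀ × (1 + g) = £6.96 × 1.052 = £7.3219
Growing perpetuity: P = D₁ / (r − g) = £7.3219 / (0.114 − 0.052) = £118.10

£118.10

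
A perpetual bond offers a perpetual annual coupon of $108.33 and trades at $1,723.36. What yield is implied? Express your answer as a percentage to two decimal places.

6.29%

P = C/r ⇒ r = C/P = $108.33/$1,723.36 = 0.062860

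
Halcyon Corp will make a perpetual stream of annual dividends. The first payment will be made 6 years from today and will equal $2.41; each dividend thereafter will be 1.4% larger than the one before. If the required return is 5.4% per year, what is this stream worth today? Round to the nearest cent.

$46.32

Value at end of year 5: C₁ / (r − g) = $2.41 / (0.054 − 0.014) = $60.2500
Discount to today: PV = $60.2500 / (1 + 0.054)^5 = $60.2500 / 1.300778 = $46.32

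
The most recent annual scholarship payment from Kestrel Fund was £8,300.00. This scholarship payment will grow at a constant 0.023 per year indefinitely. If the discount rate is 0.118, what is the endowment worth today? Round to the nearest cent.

D₁ = D₀ × (1 + g) = £8,300.00 × 1.023 = £8,490.9000
Growing perpetuity: P = D₁ / (r − g) = £8,490.9000 / (0.118 − 0.023) = £89,377.89

£89377.89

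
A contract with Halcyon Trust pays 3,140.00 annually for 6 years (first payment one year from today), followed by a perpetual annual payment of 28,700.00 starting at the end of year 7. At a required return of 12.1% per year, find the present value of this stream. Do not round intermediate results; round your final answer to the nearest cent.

132399.47

PV of 6-year annuity: 3,140.00 × [1 − (1+0.121)^−6] / 0.121 = 12873.33859
Perpetuity value at year 6: 28,700.00 / 0.121 = 237190.08264
PV of perpetuity: 237190.08264 / (1+0.121)^6 = 119526.12797
Total PV = 12873.33859 + 119526.12797 = 132399.46657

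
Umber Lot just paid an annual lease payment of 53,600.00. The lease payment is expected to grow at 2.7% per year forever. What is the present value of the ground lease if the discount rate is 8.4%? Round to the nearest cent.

D₁ = D₀ × (1 + g) = 53,600.00 × 1.027 = 55,047.2000
Growing perpetuity: P = D₁ / (r − g) = 55,047.2000 / (0.084 − 0.027) = 965,740.35

965740.35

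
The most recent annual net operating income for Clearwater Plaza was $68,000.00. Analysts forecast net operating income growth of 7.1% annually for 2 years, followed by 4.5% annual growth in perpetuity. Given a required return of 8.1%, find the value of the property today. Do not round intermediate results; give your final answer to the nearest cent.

$2071656.80

D_1 = 72828.00000
D_2 = 77998.78800
Terminal value at year 2: TV = D_2×(1+g_2)/(r−g_2) = 81508.73346/0.036 = 2264131.48500
P_0 = D_1/(1+r)^1 + D_2/(1+r)^2 + TV/(1+r)^2
    = 67370.95282 + 66747.72477 + 1937538.12167 = 2071656.79926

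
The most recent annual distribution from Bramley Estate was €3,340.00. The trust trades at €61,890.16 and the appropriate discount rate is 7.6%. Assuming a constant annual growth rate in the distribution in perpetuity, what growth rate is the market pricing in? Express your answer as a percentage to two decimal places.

P = D₀(1+g)/(r−g) ⇒ P(r−g) = D₀(1+g) ⇒ g(P+D₀) = P·r − D₀
g = (P·r − D₀)/(P + D₀) = (€61,890.16×0.076 − €3,340.00) / (€61,890.16 + €3,340.00) = 0.020905

2.09%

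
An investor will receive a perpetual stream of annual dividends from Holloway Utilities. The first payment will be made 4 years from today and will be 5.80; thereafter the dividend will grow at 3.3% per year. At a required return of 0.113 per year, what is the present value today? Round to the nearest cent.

Value at end of year 3: C₁ / (r − g) = 5.80 / (0.113 − 0.033) = 72.5000
Discount to today: PV = 72.5000 / (1 + 0.113)^3 = 72.5000 / 1.378750 = 52.58

52.58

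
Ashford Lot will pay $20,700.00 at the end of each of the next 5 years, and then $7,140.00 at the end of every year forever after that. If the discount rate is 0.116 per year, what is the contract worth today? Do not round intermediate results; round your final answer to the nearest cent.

PV of 5-year annuity: $20,700.00 × [1 − (1+0.116)^−5] / 0.116 = 75364.24715
Perpetuity value at year 5: $7,140.00 / 0.116 = 61551.72414
PV of perpetuity: 61551.72414 / (1+0.116)^5 = 35556.52005
Total PV = 75364.24715 + 35556.52005 = 110920.76720

$110920.77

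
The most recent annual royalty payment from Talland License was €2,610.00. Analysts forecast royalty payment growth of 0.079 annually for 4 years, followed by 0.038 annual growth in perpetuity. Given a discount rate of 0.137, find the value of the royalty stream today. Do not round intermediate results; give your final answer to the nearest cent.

€31369.37

D_1 = 2816.19000
D_2 = 3038.66901
D_3 = 3278.72386
D_4 = 3537.74305
Terminal value at year 4: TV = D_4×(1+g_2)/(r−g_2) = 3672.17728/0.099 = 37092.69982
P_0 = D_1/(1+r)^1 + D_2/(1+r)^2 + D_3/(1+r)^3 + D_4/(1+r)^4 + TV/(1+r)^4
    = 2476.86016 + 2350.51197 + 2230.60899 + 2116.82242 + 22194.56238 = 31369.36592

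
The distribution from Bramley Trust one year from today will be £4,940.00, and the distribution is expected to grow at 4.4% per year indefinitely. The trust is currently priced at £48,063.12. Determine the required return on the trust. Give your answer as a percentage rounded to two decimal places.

14.68%

P = D₁/(r − g) ⇒ r = D₁/P + g = £4,940.0000/£48,063.12 + 0.044 = 0.102782 + 0.044 = 0.146782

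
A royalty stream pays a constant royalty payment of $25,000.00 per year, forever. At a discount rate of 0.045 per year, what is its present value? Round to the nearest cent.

$555555.56

Level perpetuity: PV = C / r = $25,000.00 / 0.045 = $555,555.56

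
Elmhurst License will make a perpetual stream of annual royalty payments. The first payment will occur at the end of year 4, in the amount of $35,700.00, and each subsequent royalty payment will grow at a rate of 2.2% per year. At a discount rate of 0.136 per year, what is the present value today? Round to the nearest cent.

$213613.34

Value at end of year 3: C₁ / (r − g) = $35,700.00 / (0.136 − 0.022) = $313,157.8947
Discount to today: PV = $313,157.8947 / (1 + 0.136)^3 = $313,157.8947 / 1.466003 = $213,613.34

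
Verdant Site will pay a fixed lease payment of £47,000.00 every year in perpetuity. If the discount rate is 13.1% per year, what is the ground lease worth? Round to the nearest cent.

£358778.63

Level perpetuity: PV = C / r = £47,000.00 / 0.131 = £358,778.63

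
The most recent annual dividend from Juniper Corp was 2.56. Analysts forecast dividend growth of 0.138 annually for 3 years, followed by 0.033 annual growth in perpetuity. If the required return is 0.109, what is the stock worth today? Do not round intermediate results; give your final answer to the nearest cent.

45.69

D_1 = 2.91328
D_2 = 3.31531
D_3 = 3.77283
Terminal value at year 3: TV = D_3×(1+g_2)/(r−g_2) = 3.89733/0.076 = 51.28065
P_0 = D_1/(1+r)^1 + D_2/(1+r)^2 + D_3/(1+r)^3 + TV/(1+r)^3
    = 2.62694 + 2.69564 + 2.76613 + 37.59749 = 45.68620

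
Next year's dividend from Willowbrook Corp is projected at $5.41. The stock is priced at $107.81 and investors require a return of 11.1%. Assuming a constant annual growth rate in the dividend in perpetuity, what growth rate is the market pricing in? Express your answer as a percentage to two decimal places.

6.08%

P = D₁/(r−g) ⇒ g = r − D₁/P = 0.111 − $5.41/$107.81 = 0.060819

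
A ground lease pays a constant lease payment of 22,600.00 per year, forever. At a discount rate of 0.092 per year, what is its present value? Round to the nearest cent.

245652.17

Level perpetuity: PV = C / r = 22,600.00 / 0.092 = 245,652.17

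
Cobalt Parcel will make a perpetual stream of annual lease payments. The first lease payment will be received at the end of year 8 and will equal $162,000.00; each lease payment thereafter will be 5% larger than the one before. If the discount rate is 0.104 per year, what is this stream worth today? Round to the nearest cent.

Value at end of year 7: C₁ / (r − g) = $162,000.00 / (0.104 − 0.05) = $3,000,000.0000
Discount to today: PV = $3,000,000.0000 / (1 + 0.104)^7 = $3,000,000.0000 / 1.998865 = $1,500,851.56

$1500851.56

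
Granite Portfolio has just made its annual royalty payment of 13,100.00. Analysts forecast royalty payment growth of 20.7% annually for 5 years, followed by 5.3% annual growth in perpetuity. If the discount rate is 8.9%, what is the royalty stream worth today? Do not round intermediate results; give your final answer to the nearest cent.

731034.87

D_1 = 15811.70000
D_2 = 19084.72190
D_3 = 23035.25933
D_4 = 27803.55802
D_5 = 33558.89452
Terminal value at year 5: TV = D_5×(1+g_2)/(r−g_2) = 35337.51593/0.036 = 981597.66484
P_0 = D_1/(1+r)^1 + D_2/(1+r)^2 + D_3/(1+r)^3 + D_4/(1+r)^4 + D_5/(1+r)^5 + TV/(1+r)^5
    = 14519.46740 + 16092.74302 + 17836.49296 + 19769.18916 + 21911.30516 + 640905.67596 = 731034.87367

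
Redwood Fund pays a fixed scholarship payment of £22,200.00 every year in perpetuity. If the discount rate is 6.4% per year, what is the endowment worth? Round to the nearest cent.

£346875.00

Level perpetuity: PV = C / r = £22,200.00 / 0.064 = £346,875.00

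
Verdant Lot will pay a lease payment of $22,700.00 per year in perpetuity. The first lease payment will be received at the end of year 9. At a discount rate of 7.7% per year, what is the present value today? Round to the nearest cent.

$162858.15

Value at end of year 8: C / r = $22,700.00 / 0.077 = $294,805.1948
Discount to today: PV = $294,805.1948 / (1 + 0.077)^8 = $294,805.1948 / 1.810196 = $162,858.15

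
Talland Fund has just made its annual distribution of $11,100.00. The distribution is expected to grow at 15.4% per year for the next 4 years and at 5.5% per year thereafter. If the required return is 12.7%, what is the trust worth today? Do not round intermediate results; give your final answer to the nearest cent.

$225924.98

D_1 = 12809.40000
D_2 = 14782.04760
D_3 = 17058.48293
D_4 = 19685.48930
Terminal value at year 4: TV = D_4×(1+g_2)/(r−g_2) = 20768.19121/0.072 = 288447.10018
P_0 = D_1/(1+r)^1 + D_2/(1+r)^2 + D_3/(1+r)^3 + D_4/(1+r)^4 + TV/(1+r)^4
    = 11365.92724 + 11638.22541 + 11917.04714 + 12202.54871 + 178801.23454 = 225924.98304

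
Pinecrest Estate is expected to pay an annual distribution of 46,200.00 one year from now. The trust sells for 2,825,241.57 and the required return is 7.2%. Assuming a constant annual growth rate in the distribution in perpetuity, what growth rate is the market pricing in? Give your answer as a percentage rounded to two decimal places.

P = D₁/(r−g) ⇒ g = r − D₁/P = 0.072 − 46,200.00/2,825,241.57 = 0.055647

5.56%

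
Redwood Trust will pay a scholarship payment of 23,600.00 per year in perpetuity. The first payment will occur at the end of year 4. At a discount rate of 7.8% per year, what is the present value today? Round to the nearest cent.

241524.46

Value at end of year 3: C / r = 23,600.00 / 0.078 = 302,564.1026
Discount to today: PV = 302,564.1026 / (1 + 0.078)^3 = 302,564.1026 / 1.252727 = 241,524.46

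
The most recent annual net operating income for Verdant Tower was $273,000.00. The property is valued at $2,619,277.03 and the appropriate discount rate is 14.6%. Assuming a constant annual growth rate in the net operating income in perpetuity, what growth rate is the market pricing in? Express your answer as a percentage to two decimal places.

P = D₀(1+g)/(r−g) ⇒ P(r−g) = D₀(1+g) ⇒ g(P+D₀) = P·r − D₀
g = (P·r − D₀)/(P + D₀) = ($2,619,277.03×0.146 − $273,000.00) / ($2,619,277.03 + $273,000.00) = 0.037830

3.78%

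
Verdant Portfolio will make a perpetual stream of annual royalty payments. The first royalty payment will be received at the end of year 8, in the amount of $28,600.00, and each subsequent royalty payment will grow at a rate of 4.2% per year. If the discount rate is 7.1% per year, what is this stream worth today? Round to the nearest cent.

Value at end of year 7: C₁ / (r − g) = $28,600.00 / (0.071 − 0.042) = $986,206.8966
Discount to today: PV = $986,206.8966 / (1 + 0.071)^7 = $986,206.8966 / 1.616316 = $610,157.20

$610157.20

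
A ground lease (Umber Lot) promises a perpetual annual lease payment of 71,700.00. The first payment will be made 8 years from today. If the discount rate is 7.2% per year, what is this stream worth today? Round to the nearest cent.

612101.10

Value at end of year 7: C / r = 71,700.00 / 0.072 = 995,833.3333
Discount to today: PV = 995,833.3333 / (1 + 0.072)^7 = 995,833.3333 / 1.626910 = 612,101.10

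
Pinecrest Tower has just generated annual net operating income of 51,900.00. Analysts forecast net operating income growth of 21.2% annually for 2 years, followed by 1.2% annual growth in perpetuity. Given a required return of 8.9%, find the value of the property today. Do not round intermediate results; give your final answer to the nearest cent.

966950.61

D_1 = 62902.80000
D_2 = 76238.19360
Terminal value at year 2: TV = D_2×(1+g_2)/(r−g_2) = 77153.05192/0.077 = 1001987.68731
P_0 = D_1/(1+r)^1 + D_2/(1+r)^2 + TV/(1+r)^2
    = 57761.98347 + 64286.06425 + 844902.55870 = 966950.60642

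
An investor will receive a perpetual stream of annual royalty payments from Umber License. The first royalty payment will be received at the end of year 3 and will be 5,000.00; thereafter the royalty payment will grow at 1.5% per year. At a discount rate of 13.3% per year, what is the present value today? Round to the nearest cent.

Value at end of year 2: C₁ / (r − g) = 5,000.00 / (0.133 − 0.015) = 42,372.8814
Discount to today: PV = 42,372.8814 / (1 + 0.133)^2 = 42,372.8814 / 1.283689 = 33,008.68

33008.68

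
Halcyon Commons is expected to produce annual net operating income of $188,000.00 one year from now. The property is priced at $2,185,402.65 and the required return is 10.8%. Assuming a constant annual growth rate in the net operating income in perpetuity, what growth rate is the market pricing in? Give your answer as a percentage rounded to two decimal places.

P = D₁/(r−g) ⇒ g = r − D₁/P = 0.108 − $188,000.00/$2,185,402.65 = 0.021975

2.20%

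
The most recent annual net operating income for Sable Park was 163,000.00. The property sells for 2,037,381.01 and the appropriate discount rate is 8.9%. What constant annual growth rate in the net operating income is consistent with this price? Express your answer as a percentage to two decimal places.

P = D₀(1+g)/(r−g) ⇒ P(r−g) = D₀(1+g) ⇒ g(P+D₀) = P·r − D₀
g = (P·r − D₀)/(P + D₀) = (2,037,381.01×0.089 − 163,000.00) / (2,037,381.01 + 163,000.00) = 0.008329

0.83%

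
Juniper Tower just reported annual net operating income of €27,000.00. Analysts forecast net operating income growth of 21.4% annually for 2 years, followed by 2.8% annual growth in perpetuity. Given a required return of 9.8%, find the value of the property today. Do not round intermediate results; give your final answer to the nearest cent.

€547579.39

D_1 = 32778.00000
D_2 = 39792.49200
Terminal value at year 2: TV = D_2×(1+g_2)/(r−g_2) = 40906.68178/0.07 = 584381.16823
P_0 = D_1/(1+r)^1 + D_2/(1+r)^2 + TV/(1+r)^2
    = 29852.45902 + 33006.27072 + 484720.66137 = 547579.39110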